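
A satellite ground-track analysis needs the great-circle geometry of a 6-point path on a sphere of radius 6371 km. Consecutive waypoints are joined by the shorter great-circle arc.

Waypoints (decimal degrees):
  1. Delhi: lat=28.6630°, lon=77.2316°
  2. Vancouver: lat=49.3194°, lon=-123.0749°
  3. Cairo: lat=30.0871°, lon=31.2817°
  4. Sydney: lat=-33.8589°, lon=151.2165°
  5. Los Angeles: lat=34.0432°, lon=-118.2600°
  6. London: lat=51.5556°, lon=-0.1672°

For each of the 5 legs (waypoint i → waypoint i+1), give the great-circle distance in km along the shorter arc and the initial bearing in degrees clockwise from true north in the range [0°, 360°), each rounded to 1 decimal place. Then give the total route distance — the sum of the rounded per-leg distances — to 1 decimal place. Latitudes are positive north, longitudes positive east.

Leg 1: φ1=0.5002637, φ2=0.8607859, Δφ=0.3605222, Δλ=-3.4960079 rad; a=sin²(Δφ/2)+cosφ1·cosφ2·sin²(Δλ/2)=0.5863322173; c=2·atan2(√a, √(1-a))=1.744330421; dist=6371·c=11113.129 ≈ 11113.1 km; running total=11113.1 km
Leg 1 bearing: y=sinΔλ·cosφ2=0.22621647, x=cosφ1·sinφ2-sinφ1·cosφ2·cosΔλ=0.95865171; θ=atan2(y, x)=13.2774° ≈ 13.3°
Leg 2: φ1=0.8607859, φ2=0.5251190, Δφ=-0.3356670, Δλ=2.6940309 rad; a=sin²(Δφ/2)+cosφ1·cosφ2·sin²(Δλ/2)=0.5641435672; c=2·atan2(√a, √(1-a))=1.699437976; dist=6371·c=10827.119 ≈ 10827.1 km; running total=21940.2 km
Leg 2 bearing: y=sinΔλ·cosφ2=0.37445934, x=cosφ1·sinφ2-sinφ1·cosφ2·cosΔλ=0.91832598; θ=atan2(y, x)=22.1838° ≈ 22.2°
Leg 3: φ1=0.5251190, φ2=-0.5909493, Δφ=-1.1160682, Δλ=2.0932571 rad; a=sin²(Δφ/2)+cosφ1·cosφ2·sin²(Δλ/2)=0.8189313126; c=2·atan2(√a, √(1-a))=2.262516122; dist=6371·c=14414.490 ≈ 14414.5 km; running total=36354.7 km
Leg 3 bearing: y=sinΔλ·cosφ2=0.71963005, x=cosφ1·sinφ2-sinφ1·cosφ2·cosΔλ=-0.27434261; θ=atan2(y, x)=110.8682° ≈ 110.9°
Leg 4: φ1=-0.5909493, φ2=0.5941659, Δφ=1.1851152, Δλ=-4.7032522 rad; a=sin²(Δφ/2)+cosφ1·cosφ2·sin²(Δλ/2)=0.6590945686; c=2·atan2(√a, √(1-a))=1.894615062; dist=6371·c=12070.593 ≈ 12070.6 km; running total=48425.3 km
Leg 4 bearing: y=sinΔλ·cosφ2=0.82858113, x=cosφ1·sinφ2-sinφ1·cosφ2·cosΔλ=0.46066147; θ=atan2(y, x)=60.9275° ≈ 60.9°
Leg 5: φ1=0.5941659, φ2=0.8998150, Δφ=0.3056490, Δλ=2.0611082 rad; a=sin²(Δφ/2)+cosφ1·cosφ2·sin²(Δλ/2)=0.4020751495; c=2·atan2(√a, √(1-a))=1.373672470; dist=6371·c=8751.667 ≈ 8751.7 km; running total=57177.0 km
Leg 5 bearing: y=sinΔλ·cosφ2=0.54850350, x=cosφ1·sinφ2-sinφ1·cosφ2·cosΔλ=0.81288794; θ=atan2(y, x)=34.0099° ≈ 34.0°

Leg 1: dist=11113.1 km, bearing=13.3°
Leg 2: dist=10827.1 km, bearing=22.2°
Leg 3: dist=14414.5 km, bearing=110.9°
Leg 4: dist=12070.6 km, bearing=60.9°
Leg 5: dist=8751.7 km, bearing=34.0°
Total: 57177.0 km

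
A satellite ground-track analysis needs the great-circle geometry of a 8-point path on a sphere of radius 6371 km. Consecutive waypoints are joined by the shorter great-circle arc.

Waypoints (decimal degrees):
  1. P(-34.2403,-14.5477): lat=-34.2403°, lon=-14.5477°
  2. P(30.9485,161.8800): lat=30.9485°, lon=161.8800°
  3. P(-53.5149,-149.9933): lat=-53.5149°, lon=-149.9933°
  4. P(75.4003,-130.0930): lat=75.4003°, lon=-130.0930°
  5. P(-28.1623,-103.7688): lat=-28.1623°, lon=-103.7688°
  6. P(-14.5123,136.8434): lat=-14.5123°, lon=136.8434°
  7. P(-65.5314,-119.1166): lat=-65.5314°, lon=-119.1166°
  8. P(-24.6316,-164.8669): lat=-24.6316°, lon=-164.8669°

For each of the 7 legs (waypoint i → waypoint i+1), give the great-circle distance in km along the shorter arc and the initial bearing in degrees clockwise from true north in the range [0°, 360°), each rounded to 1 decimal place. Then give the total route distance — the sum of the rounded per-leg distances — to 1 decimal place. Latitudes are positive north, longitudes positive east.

Leg 1: φ1=-0.5976060, φ2=0.5401532, Δφ=1.1377592, Δλ=3.0792443 rad; a=sin²(Δφ/2)+cosφ1·cosφ2·sin²(Δλ/2)=0.9984862276; c=2·atan2(√a, √(1-a))=3.063758551; dist=6371·c=19519.206 ≈ 19519.2 km; running total=19519.2 km
Leg 1 bearing: y=sinΔλ·cosφ2=0.05343721, x=cosφ1·sinφ2-sinφ1·cosφ2·cosΔλ=-0.05648352; θ=atan2(y, x)=136.5875° ≈ 136.6°
Leg 2: φ1=0.5401532, φ2=-0.9340112, Δφ=-1.4741644, Δλ=-5.4432159 rad; a=sin²(Δφ/2)+cosφ1·cosφ2·sin²(Δλ/2)=0.5365434733; c=2·atan2(√a, √(1-a))=1.643948498; dist=6371·c=10473.596 ≈ 10473.6 km; running total=29992.8 km
Leg 2 bearing: y=sinΔλ·cosφ2=0.44276286, x=cosφ1·sinφ2-sinφ1·cosφ2·cosΔλ=-0.89365505; θ=atan2(y, x)=153.6438° ≈ 153.6°
Leg 3: φ1=-0.9340112, φ2=1.3159835, Δφ=2.2499947, Δλ=0.3473258 rad; a=sin²(Δφ/2)+cosφ1·cosφ2·sin²(Δλ/2)=0.8185597156; c=2·atan2(√a, √(1-a))=2.261551508; dist=6371·c=14408.345 ≈ 14408.3 km; running total=44401.1 km
Leg 3 bearing: y=sinΔλ·cosφ2=0.08579877, x=cosφ1·sinφ2-sinφ1·cosφ2·cosΔλ=0.76597480; θ=atan2(y, x)=6.3912° ≈ 6.4°
Leg 4: φ1=1.3159835, φ2=-0.4915249, Δφ=-1.8075084, Δλ=0.4594440 rad; a=sin²(Δφ/2)+cosφ1·cosφ2·sin²(Δλ/2)=0.6287761802; c=2·atan2(√a, √(1-a))=1.831284576; dist=6371·c=11667.114 ≈ 11667.1 km; running total=56068.2 km
Leg 4 bearing: y=sinΔλ·cosφ2=0.39095164, x=cosφ1·sinφ2-sinφ1·cosφ2·cosΔλ=-0.88364223; θ=atan2(y, x)=156.1339° ≈ 156.1°
Leg 5: φ1=-0.4915249, φ2=-0.2532874, Δφ=0.2382374, Δλ=4.1994751 rad; a=sin²(Δφ/2)+cosφ1·cosφ2·sin²(Δλ/2)=0.6502753313; c=2·atan2(√a, √(1-a))=1.876066284; dist=6371·c=11952.418 ≈ 11952.4 km; running total=68020.6 km
Leg 5 bearing: y=sinΔλ·cosφ2=-0.84351792, x=cosφ1·sinφ2-sinφ1·cosφ2·cosΔλ=-0.44513685; θ=atan2(y, x)=-117.8213° <0 so +360° → 242.1787° ≈ 242.2°
Leg 6: φ1=-0.2532874, φ2=-1.1437387, Δφ=-0.8904513, Δλ=-4.4673448 rad; a=sin²(Δφ/2)+cosφ1·cosφ2·sin²(Δλ/2)=0.4345975456; c=2·atan2(√a, √(1-a))=1.439615506; dist=6371·c=9171.790 ≈ 9171.8 km; running total=77192.4 km
Leg 6 bearing: y=sinΔλ·cosφ2=0.40182109, x=cosφ1·sinφ2-sinφ1·cosφ2·cosΔλ=-0.90632769; θ=atan2(y, x)=156.0899° ≈ 156.1°
Leg 7: φ1=-1.1437387, φ2=-0.4299025, Δφ=0.7138362, Δλ=-0.7984934 rad; a=sin²(Δφ/2)+cosφ1·cosφ2·sin²(Δλ/2)=0.1789645961; c=2·atan2(√a, √(1-a))=0.873599977; dist=6371·c=5565.705 ≈ 5565.7 km; running total=82758.1 km
Leg 7 bearing: y=sinΔλ·cosφ2=-0.65112636, x=cosφ1·sinφ2-sinφ1·cosφ2·cosΔλ=0.40469685; θ=atan2(y, x)=-58.1377° <0 so +360° → 301.8623° ≈ 301.9°

Leg 1: dist=19519.2 km, bearing=136.6°
Leg 2: dist=10473.6 km, bearing=153.6°
Leg 3: dist=14408.3 km, bearing=6.4°
Leg 4: dist=11667.1 km, bearing=156.1°
Leg 5: dist=11952.4 km, bearing=242.2°
Leg 6: dist=9171.8 km, bearing=156.1°
Leg 7: dist=5565.7 km, bearing=301.9°
Total: 82758.1 km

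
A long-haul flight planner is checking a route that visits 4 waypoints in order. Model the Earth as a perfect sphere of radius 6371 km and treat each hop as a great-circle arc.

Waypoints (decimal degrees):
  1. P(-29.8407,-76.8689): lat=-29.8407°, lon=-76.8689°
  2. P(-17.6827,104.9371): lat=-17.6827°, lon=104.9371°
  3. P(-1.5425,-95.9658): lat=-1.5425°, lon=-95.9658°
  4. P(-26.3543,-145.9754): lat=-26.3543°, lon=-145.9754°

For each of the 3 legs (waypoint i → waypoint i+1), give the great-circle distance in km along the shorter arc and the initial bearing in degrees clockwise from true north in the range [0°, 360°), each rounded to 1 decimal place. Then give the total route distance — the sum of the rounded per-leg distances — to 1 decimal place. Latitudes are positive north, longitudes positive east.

Leg 1: φ1=-0.5208185, φ2=-0.3086213, Δφ=0.2121971, Δλ=3.1731133 rad; a=sin²(Δφ/2)+cosφ1·cosφ2·sin²(Δλ/2)=0.8374392629; c=2·atan2(√a, √(1-a))=2.311596402; dist=6371·c=14727.181 ≈ 14727.2 km; running total=14727.2 km
Leg 1 bearing: y=sinΔλ·cosφ2=-0.03002643, x=cosφ1·sinφ2-sinφ1·cosφ2·cosΔλ=-0.73731770; θ=atan2(y, x)=-177.6680° <0 so +360° → 182.3320° ≈ 182.3°
Leg 2: φ1=-0.3086213, φ2=-0.0269217, Δφ=0.2816996, Δλ=-3.5064171 rad; a=sin²(Δφ/2)+cosφ1·cosφ2·sin²(Δλ/2)=0.9407751267; c=2·atan2(√a, √(1-a))=2.649932334; dist=6371·c=16882.719 ≈ 16882.7 km; running total=31609.9 km
Leg 2 bearing: y=sinΔλ·cosφ2=0.35665600, x=cosφ1·sinφ2-sinφ1·cosφ2·cosΔλ=-0.30929864; θ=atan2(y, x)=130.9324° ≈ 130.9°
Leg 3: φ1=-0.0269217, φ2=-0.4599693, Δφ=-0.4330476, Δλ=-0.8728322 rad; a=sin²(Δφ/2)+cosφ1·cosφ2·sin²(Δλ/2)=0.2061969189; c=2·atan2(√a, √(1-a))=0.942699146; dist=6371·c=6005.936 ≈ 6005.9 km; running total=37615.8 km
Leg 3 bearing: y=sinΔλ·cosφ2=-0.68652297, x=cosφ1·sinφ2-sinφ1·cosφ2·cosΔλ=-0.42825834; θ=atan2(y, x)=-121.9562° <0 so +360° → 238.0438° ≈ 238.0°

Leg 1: dist=14727.2 km, bearing=182.3°
Leg 2: dist=16882.7 km, bearing=130.9°
Leg 3: dist=6005.9 km, bearing=238.0°
Total: 37615.8 km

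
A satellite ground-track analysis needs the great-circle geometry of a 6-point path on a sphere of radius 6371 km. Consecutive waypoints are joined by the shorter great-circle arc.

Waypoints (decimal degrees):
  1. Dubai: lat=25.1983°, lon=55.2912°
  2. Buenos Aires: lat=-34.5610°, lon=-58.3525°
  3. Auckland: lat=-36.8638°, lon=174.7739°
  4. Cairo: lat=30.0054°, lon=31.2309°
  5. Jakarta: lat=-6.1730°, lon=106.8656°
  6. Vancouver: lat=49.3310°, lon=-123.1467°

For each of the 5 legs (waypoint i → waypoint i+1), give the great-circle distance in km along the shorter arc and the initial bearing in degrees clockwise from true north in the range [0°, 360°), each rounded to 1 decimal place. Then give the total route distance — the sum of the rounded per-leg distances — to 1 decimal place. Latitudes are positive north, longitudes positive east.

Leg 1: dist=13644.6 km, bearing=243.7°
Leg 2: dist=10358.3 km, bearing=219.9°
Leg 3: dist=16569.2 km, bearing=268.0°
Leg 4: dist=8984.9 km, bearing=102.7°
Leg 5: dist=13328.1 km, bearing=35.2°
Total: 62885.1 km

Leg 1: φ1=0.4397933, φ2=-0.6032032, Δφ=-1.0429965, Δλ=-1.9834567 rad; a=sin²(Δφ/2)+cosφ1·cosφ2·sin²(Δλ/2)=0.7701827341; c=2·atan2(√a, √(1-a))=2.141667717; dist=6371·c=13644.565 ≈ 13644.6 km; running total=13644.6 km
Leg 1 bearing: y=sinΔλ·cosφ2=-0.75439382, x=cosφ1·sinφ2-sinφ1·cosφ2·cosΔλ=-0.37268635; θ=atan2(y, x)=-116.2903° <0 so +360° → 243.7097° ≈ 243.7°
Leg 2: φ1=-0.6032032, φ2=-0.6433947, Δφ=-0.0401914, Δλ=4.0688233 rad; a=sin²(Δφ/2)+cosφ1·cosφ2·sin²(Δλ/2)=0.5275174047; c=2·atan2(√a, √(1-a))=1.625858956; dist=6371·c=10358.347 ≈ 10358.3 km; running total=24002.9 km
Leg 2 bearing: y=sinΔλ·cosφ2=-0.64002006, x=cosφ1·sinφ2-sinφ1·cosφ2·cosΔλ=-0.76638469; θ=atan2(y, x)=-140.1342° <0 so +360° → 219.8658° ≈ 219.9°
Leg 3: φ1=-0.6433947, φ2=0.5236930, Δφ=1.1670877, Δλ=-2.5052980 rad; a=sin²(Δφ/2)+cosφ1·cosφ2·sin²(Δλ/2)=0.9286290178; c=2·atan2(√a, √(1-a))=2.600716782; dist=6371·c=16569.167 ≈ 16569.2 km; running total=40572.1 km
Leg 3 bearing: y=sinΔλ·cosφ2=-0.51458103, x=cosφ1·sinφ2-sinφ1·cosφ2·cosΔλ=-0.01774885; θ=atan2(y, x)=-91.9755° <0 so +360° → 268.0245° ≈ 268.0°
Leg 4: φ1=0.5236930, φ2=-0.1077392, Δφ=-0.6314322, Δλ=1.3200745 rad; a=sin²(Δφ/2)+cosφ1·cosφ2·sin²(Δλ/2)=0.4200839790; c=2·atan2(√a, √(1-a))=1.410275822; dist=6371·c=8984.867 ≈ 8984.9 km; running total=49557.0 km
Leg 4 bearing: y=sinΔλ·cosφ2=0.96311663, x=cosφ1·sinφ2-sinφ1·cosφ2·cosΔλ=-0.21647186; θ=atan2(y, x)=102.6674° ≈ 102.7°
Leg 5: φ1=-0.1077392, φ2=0.8609884, Δφ=0.9687275, Δλ=-4.0144720 rad; a=sin²(Δφ/2)+cosφ1·cosφ2·sin²(Δλ/2)=0.7489611914; c=2·atan2(√a, √(1-a))=2.091997734; dist=6371·c=13328.118 ≈ 13328.1 km; running total=62885.1 km
Leg 5 bearing: y=sinΔλ·cosφ2=0.49931198, x=cosφ1·sinφ2-sinφ1·cosφ2·cosΔλ=0.70905631; θ=atan2(y, x)=35.1529° ≈ 35.2°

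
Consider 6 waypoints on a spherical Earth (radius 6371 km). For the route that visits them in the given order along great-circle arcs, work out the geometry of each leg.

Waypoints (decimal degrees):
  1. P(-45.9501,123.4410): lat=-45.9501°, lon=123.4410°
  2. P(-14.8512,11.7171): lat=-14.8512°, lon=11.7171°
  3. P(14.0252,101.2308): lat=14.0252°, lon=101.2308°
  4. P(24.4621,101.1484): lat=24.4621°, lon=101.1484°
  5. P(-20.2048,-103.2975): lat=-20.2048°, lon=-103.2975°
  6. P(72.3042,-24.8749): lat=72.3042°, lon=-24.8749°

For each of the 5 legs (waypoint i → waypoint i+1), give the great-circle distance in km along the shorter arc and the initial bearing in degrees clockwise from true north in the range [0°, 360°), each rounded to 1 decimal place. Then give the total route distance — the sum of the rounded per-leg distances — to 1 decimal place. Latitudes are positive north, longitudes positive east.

Leg 1: dist=10419.0 km, bearing=244.1°
Leg 2: dist=10352.7 km, bearing=76.3°
Leg 3: dist=1160.6 km, bearing=359.6°
Leg 4: dist=17460.2 km, bearing=84.2°
Leg 5: dist=11761.2 km, bearing=18.0°
Total: 51153.7 km

Leg 1: φ1=-0.8019805, φ2=-0.2592023, Δφ=0.5427782, Δλ=-1.9499499 rad; a=sin²(Δφ/2)+cosφ1·cosφ2·sin²(Δλ/2)=0.5322666499; c=2·atan2(√a, √(1-a))=1.635374503; dist=6371·c=10418.971 ≈ 10419.0 km; running total=10419.0 km
Leg 1 bearing: y=sinΔλ·cosφ2=-0.89794549, x=cosφ1·sinφ2-sinφ1·cosφ2·cosΔλ=-0.43534968; θ=atan2(y, x)=-115.8654° <0 so +360° → 244.1346° ≈ 244.1°
Leg 2: φ1=-0.2592023, φ2=0.2447859, Δφ=0.5039883, Δλ=1.5623088 rad; a=sin²(Δφ/2)+cosφ1·cosφ2·sin²(Δλ/2)=0.5270784702; c=2·atan2(√a, √(1-a))=1.624979776; dist=6371·c=10352.746 ≈ 10352.7 km; running total=20771.7 km
Leg 2 bearing: y=sinΔλ·cosφ2=0.97015428, x=cosφ1·sinφ2-sinφ1·cosφ2·cosΔλ=0.23636347; θ=atan2(y, x)=76.3075° ≈ 76.3°
Leg 3: φ1=0.2447859, φ2=0.4269442, Δφ=0.1821583, Δλ=-0.0014382 rad; a=sin²(Δφ/2)+cosφ1·cosφ2·sin²(Δλ/2)=0.0082729528; c=2·atan2(√a, √(1-a))=0.182163310; dist=6371·c=1160.562 ≈ 1160.6 km; running total=21932.3 km
Leg 3 bearing: y=sinΔλ·cosφ2=-0.00130906, x=cosφ1·sinφ2-sinφ1·cosφ2·cosΔλ=0.18115278; θ=atan2(y, x)=-0.4140° <0 so +360° → 359.5860° ≈ 359.6°
Leg 4: φ1=0.4269442, φ2=-0.3526403, Δφ=-0.7795845, Δλ=-3.5682541 rad; a=sin²(Δφ/2)+cosφ1·cosφ2·sin²(Δλ/2)=0.9603308486; c=2·atan2(√a, √(1-a))=2.740568527; dist=6371·c=17460.162 ≈ 17460.2 km; running total=39392.5 km
Leg 4 bearing: y=sinΔλ·cosφ2=0.38836821, x=cosφ1·sinφ2-sinφ1·cosφ2·cosΔλ=0.03939763; θ=atan2(y, x)=84.2075° ≈ 84.2°
Leg 5: φ1=-0.3526403, φ2=1.2619464, Δφ=1.6145866, Δλ=1.3687326 rad; a=sin²(Δφ/2)+cosφ1·cosφ2·sin²(Δλ/2)=0.6358929571; c=2·atan2(√a, √(1-a))=1.846044643; dist=6371·c=11761.150 ≈ 11761.2 km; running total=51153.7 km
Leg 5 bearing: y=sinΔλ·cosφ2=0.29777894, x=cosφ1·sinφ2-sinφ1·cosφ2·cosΔλ=0.91512847; θ=atan2(y, x)=18.0247° ≈ 18.0°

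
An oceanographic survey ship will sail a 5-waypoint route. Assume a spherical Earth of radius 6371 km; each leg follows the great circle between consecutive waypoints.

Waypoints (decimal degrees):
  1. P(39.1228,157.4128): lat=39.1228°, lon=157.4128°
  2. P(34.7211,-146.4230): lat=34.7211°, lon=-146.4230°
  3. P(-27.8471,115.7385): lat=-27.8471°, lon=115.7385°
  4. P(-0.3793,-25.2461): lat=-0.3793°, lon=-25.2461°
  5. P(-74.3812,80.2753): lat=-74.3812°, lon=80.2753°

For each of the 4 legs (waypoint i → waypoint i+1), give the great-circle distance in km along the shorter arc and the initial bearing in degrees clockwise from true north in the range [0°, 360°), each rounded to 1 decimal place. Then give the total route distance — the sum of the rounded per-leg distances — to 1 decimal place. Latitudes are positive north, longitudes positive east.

Leg 1: φ1=0.6828217, φ2=0.6059975, Δφ=-0.0768242, Δλ=-5.3029351 rad; a=sin²(Δφ/2)+cosφ1·cosφ2·sin²(Δλ/2)=0.1427739403; c=2·atan2(√a, √(1-a))=0.774955573; dist=6371·c=4937.242 ≈ 4937.2 km; running total=4937.2 km
Leg 1 bearing: y=sinΔλ·cosφ2=0.68272884, x=cosφ1·sinφ2-sinφ1·cosφ2·cosΔλ=0.15309963; θ=atan2(y, x)=77.3607° ≈ 77.4°
Leg 2: φ1=0.6059975, φ2=-0.4860236, Δφ=-1.0920211, Δλ=4.5755813 rad; a=sin²(Δφ/2)+cosφ1·cosφ2·sin²(Δλ/2)=0.6825875132; c=2·atan2(√a, √(1-a))=1.944617133; dist=6371·c=12389.156 ≈ 12389.2 km; running total=17326.4 km
Leg 2 bearing: y=sinΔλ·cosφ2=-0.87593572, x=cosφ1·sinφ2-sinφ1·cosφ2·cosΔλ=-0.31525199; θ=atan2(y, x)=-109.7940° <0 so +360° → 250.2060° ≈ 250.2°
Leg 3: φ1=-0.4860236, φ2=-0.0066200, Δφ=0.4794035, Δλ=-2.4606455 rad; a=sin²(Δφ/2)+cosφ1·cosφ2·sin²(Δλ/2)=0.8419467112; c=2·atan2(√a, √(1-a))=2.323882217; dist=6371·c=14805.454 ≈ 14805.5 km; running total=32131.9 km
Leg 3 bearing: y=sinΔλ·cosφ2=-0.62951546, x=cosφ1·sinφ2-sinφ1·cosφ2·cosΔλ=-0.36878188; θ=atan2(y, x)=-120.3626° <0 so +360° → 239.6374° ≈ 239.6°
Leg 4: φ1=-0.0066200, φ2=-1.2981968, Δφ=-1.2915768, Δλ=1.8416959 rad; a=sin²(Δφ/2)+cosφ1·cosφ2·sin²(Δλ/2)=0.5328349649; c=2·atan2(√a, √(1-a))=1.636513549; dist=6371·c=10426.228 ≈ 10426.2 km; running total=42558.1 km
Leg 4 bearing: y=sinΔλ·cosφ2=0.25941696, x=cosφ1·sinφ2-sinφ1·cosφ2·cosΔλ=-0.96353012; θ=atan2(y, x)=164.9312° ≈ 164.9°

Leg 1: dist=4937.2 km, bearing=77.4°
Leg 2: dist=12389.2 km, bearing=250.2°
Leg 3: dist=14805.5 km, bearing=239.6°
Leg 4: dist=10426.2 km, bearing=164.9°
Total: 42558.1 km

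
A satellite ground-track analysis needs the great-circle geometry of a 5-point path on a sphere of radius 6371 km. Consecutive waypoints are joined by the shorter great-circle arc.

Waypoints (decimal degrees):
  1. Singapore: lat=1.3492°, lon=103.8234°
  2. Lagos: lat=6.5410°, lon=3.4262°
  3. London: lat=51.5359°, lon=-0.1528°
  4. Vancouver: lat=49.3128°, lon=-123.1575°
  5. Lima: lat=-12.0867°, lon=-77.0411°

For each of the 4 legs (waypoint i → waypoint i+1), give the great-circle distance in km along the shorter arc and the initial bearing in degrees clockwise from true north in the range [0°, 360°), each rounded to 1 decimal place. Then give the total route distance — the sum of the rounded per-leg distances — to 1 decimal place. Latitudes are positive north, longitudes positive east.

Leg 1: φ1=0.0235480, φ2=0.1141620, Δφ=0.0906140, Δλ=-1.7522617 rad; a=sin²(Δφ/2)+cosφ1·cosφ2·sin²(Δλ/2)=0.5882822050; c=2·atan2(√a, √(1-a))=1.748291250; dist=6371·c=11138.364 ≈ 11138.4 km; running total=11138.4 km
Leg 1 bearing: y=sinΔλ·cosφ2=-0.97717777, x=cosφ1·sinφ2-sinφ1·cosφ2·cosΔλ=0.11810426; θ=atan2(y, x)=-83.1085° <0 so +360° → 276.8915° ≈ 276.9°
Leg 2: φ1=0.1141620, φ2=0.8994711, Δφ=0.7853092, Δλ=-0.0624653 rad; a=sin²(Δφ/2)+cosφ1·cosφ2·sin²(Δλ/2)=0.1470177665; c=2·atan2(√a, √(1-a))=0.787012337; dist=6371·c=5014.056 ≈ 5014.1 km; running total=16152.5 km
Leg 2 bearing: y=sinΔλ·cosφ2=-0.03882968, x=cosφ1·sinφ2-sinφ1·cosφ2·cosΔλ=0.70718203; θ=atan2(y, x)=-3.1428° <0 so +360° → 356.8572° ≈ 356.9°
Leg 3: φ1=0.8994711, φ2=0.8606707, Δφ=-0.0388004, Δλ=-2.1468370 rad; a=sin²(Δφ/2)+cosφ1·cosφ2·sin²(Δλ/2)=0.3135778788; c=2·atan2(√a, √(1-a))=1.188723920; dist=6371·c=7573.360 ≈ 7573.4 km; running total=23725.9 km
Leg 3 bearing: y=sinΔλ·cosφ2=-0.54672455, x=cosφ1·sinφ2-sinφ1·cosφ2·cosΔλ=0.74971957; θ=atan2(y, x)=-36.1010° <0 so +360° → 323.8990° ≈ 323.9°
Leg 4: φ1=0.8606707, φ2=-0.2109527, Δφ=-1.0716234, Δλ=0.8048830 rad; a=sin²(Δφ/2)+cosφ1·cosφ2·sin²(Δλ/2)=0.3584406247; c=2·atan2(√a, √(1-a))=1.283751973; dist=6371·c=8178.784 ≈ 8178.8 km; running total=31904.7 km
Leg 4 bearing: y=sinΔλ·cosφ2=0.70477189, x=cosφ1·sinφ2-sinφ1·cosφ2·cosΔλ=-0.65049240; θ=atan2(y, x)=132.7065° ≈ 132.7°

Leg 1: dist=11138.4 km, bearing=276.9°
Leg 2: dist=5014.1 km, bearing=356.9°
Leg 3: dist=7573.4 km, bearing=323.9°
Leg 4: dist=8178.8 km, bearing=132.7°
Total: 31904.7 km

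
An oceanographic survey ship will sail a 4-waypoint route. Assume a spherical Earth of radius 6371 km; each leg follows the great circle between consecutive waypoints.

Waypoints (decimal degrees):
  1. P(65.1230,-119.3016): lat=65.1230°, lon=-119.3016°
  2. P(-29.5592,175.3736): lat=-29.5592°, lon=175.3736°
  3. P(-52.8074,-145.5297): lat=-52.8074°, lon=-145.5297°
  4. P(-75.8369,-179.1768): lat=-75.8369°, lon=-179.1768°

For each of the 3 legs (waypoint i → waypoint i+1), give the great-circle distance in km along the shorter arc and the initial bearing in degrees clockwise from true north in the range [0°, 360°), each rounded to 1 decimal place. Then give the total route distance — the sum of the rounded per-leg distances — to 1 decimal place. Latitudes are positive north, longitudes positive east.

Leg 1: φ1=1.1366108, φ2=-0.5159054, Δφ=-1.6525161, Δλ=5.1430525 rad; a=sin²(Δφ/2)+cosφ1·cosφ2·sin²(Δλ/2)=0.6473933634; c=2·atan2(√a, √(1-a))=1.870028647; dist=6371·c=11913.953 ≈ 11914.0 km; running total=11914.0 km
Leg 1 bearing: y=sinΔλ·cosφ2=-0.79041986, x=cosφ1·sinφ2-sinφ1·cosφ2·cosΔλ=-0.53697042; θ=atan2(y, x)=-124.1902° <0 so +360° → 235.8098° ≈ 235.8°
Leg 2: φ1=-0.5159054, φ2=-0.9216630, Δφ=-0.4057576, Δλ=-5.6008192 rad; a=sin²(Δφ/2)+cosφ1·cosφ2·sin²(Δλ/2)=0.0994681607; c=2·atan2(√a, √(1-a))=0.641726210; dist=6371·c=4088.438 ≈ 4088.4 km; running total=16002.4 km
Leg 2 bearing: y=sinΔλ·cosφ2=0.38121413, x=cosφ1·sinφ2-sinφ1·cosφ2·cosΔλ=-0.46148973; θ=atan2(y, x)=140.4416° ≈ 140.4°
Leg 3: φ1=-0.9216630, φ2=-1.3236036, Δφ=-0.4019406, Δλ=-0.5872527 rad; a=sin²(Δφ/2)+cosφ1·cosφ2·sin²(Δλ/2)=0.0522381916; c=2·atan2(√a, √(1-a))=0.461189884; dist=6371·c=2938.241 ≈ 2938.2 km; running total=18940.6 km
Leg 3 bearing: y=sinΔλ·cosφ2=-0.13557299, x=cosφ1·sinφ2-sinφ1·cosφ2·cosΔλ=-0.42386014; θ=atan2(y, x)=-162.2630° <0 so +360° → 197.7370° ≈ 197.7°

Leg 1: dist=11914.0 km, bearing=235.8°
Leg 2: dist=4088.4 km, bearing=140.4°
Leg 3: dist=2938.2 km, bearing=197.7°
Total: 18940.6 km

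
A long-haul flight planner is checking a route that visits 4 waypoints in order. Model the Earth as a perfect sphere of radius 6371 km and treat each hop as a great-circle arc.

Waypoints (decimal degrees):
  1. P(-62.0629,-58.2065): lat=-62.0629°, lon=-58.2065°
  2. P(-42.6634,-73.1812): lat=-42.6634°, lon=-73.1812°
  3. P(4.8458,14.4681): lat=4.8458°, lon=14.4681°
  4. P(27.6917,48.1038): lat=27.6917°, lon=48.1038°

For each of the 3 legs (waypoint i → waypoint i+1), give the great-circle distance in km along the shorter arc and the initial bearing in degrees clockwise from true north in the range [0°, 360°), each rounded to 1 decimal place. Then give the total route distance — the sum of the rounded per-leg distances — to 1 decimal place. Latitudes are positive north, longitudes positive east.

Leg 1: dist=2371.3 km, bearing=328.5°
Leg 2: dist=10180.8 km, bearing=84.8°
Leg 3: dist=4370.0 km, bearing=50.7°
Total: 16922.1 km

Leg 1: φ1=-1.0832019, φ2=-0.7446168, Δφ=0.3385851, Δλ=-0.2613578 rad; a=sin²(Δφ/2)+cosφ1·cosφ2·sin²(Δλ/2)=0.0342370293; c=2·atan2(√a, √(1-a))=0.372209884; dist=6371·c=2371.349 ≈ 2371.3 km; running total=2371.3 km
Leg 1 bearing: y=sinΔλ·cosφ2=-0.19000832, x=cosφ1·sinφ2-sinφ1·cosφ2·cosΔλ=0.31009073; θ=atan2(y, x)=-31.4979° <0 so +360° → 328.5021° ≈ 328.5°
Leg 2: φ1=-0.7446168, φ2=0.0845752, Δφ=0.8291920, Δλ=1.5297689 rad; a=sin²(Δφ/2)+cosφ1·cosφ2·sin²(Δλ/2)=0.5135971357; c=2·atan2(√a, √(1-a))=1.597993951; dist=6371·c=10180.819 ≈ 10180.8 km; running total=12552.1 km
Leg 2 bearing: y=sinΔλ·cosφ2=0.99558715, x=cosφ1·sinφ2-sinφ1·cosφ2·cosΔλ=0.08981478; θ=atan2(y, x)=84.8451° ≈ 84.8°
Leg 3: φ1=0.0845752, φ2=0.4833113, Δφ=0.3987362, Δλ=0.5870537 rad; a=sin²(Δφ/2)+cosφ1·cosφ2·sin²(Δλ/2)=0.1130824369; c=2·atan2(√a, √(1-a))=0.685922422; dist=6371·c=4370.012 ≈ 4370.0 km; running total=16922.1 km
Leg 3 bearing: y=sinΔλ·cosφ2=0.49046605, x=cosφ1·sinφ2-sinφ1·cosφ2·cosΔλ=0.40077706; θ=atan2(y, x)=50.7465° ≈ 50.7°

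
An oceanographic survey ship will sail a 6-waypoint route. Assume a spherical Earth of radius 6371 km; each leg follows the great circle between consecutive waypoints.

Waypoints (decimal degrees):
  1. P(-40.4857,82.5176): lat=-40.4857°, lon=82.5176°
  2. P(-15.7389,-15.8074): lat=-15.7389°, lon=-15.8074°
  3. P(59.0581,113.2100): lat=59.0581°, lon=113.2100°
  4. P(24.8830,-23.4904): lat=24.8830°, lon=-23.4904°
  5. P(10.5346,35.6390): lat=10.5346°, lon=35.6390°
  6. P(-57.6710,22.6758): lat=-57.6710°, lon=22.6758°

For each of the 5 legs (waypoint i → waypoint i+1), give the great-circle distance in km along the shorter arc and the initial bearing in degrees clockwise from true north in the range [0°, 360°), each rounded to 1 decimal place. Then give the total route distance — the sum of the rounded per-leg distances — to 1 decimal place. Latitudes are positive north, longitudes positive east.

Leg 1: φ1=-0.7066088, φ2=-0.2746956, Δφ=0.4319131, Δλ=-1.7160950 rad; a=sin²(Δφ/2)+cosφ1·cosφ2·sin²(Δλ/2)=0.4649392586; c=2·atan2(√a, √(1-a))=1.500617252; dist=6371·c=9560.433 ≈ 9560.4 km; running total=9560.4 km
Leg 1 bearing: y=sinΔλ·cosφ2=-0.95236558, x=cosφ1·sinφ2-sinφ1·cosφ2·cosΔλ=-0.29678744; θ=atan2(y, x)=-107.3087° <0 so +360° → 252.6913° ≈ 252.7°
Leg 2: φ1=-0.2746956, φ2=1.0307583, Δφ=1.3054539, Δλ=2.2517784 rad; a=sin²(Δφ/2)+cosφ1·cosφ2·sin²(Δλ/2)=0.7721067837; c=2·atan2(√a, √(1-a))=2.146247751; dist=6371·c=13673.744 ≈ 13673.7 km; running total=23234.1 km
Leg 2 bearing: y=sinΔλ·cosφ2=0.39948578, x=cosφ1·sinφ2-sinφ1·cosφ2·cosΔλ=0.73772807; θ=atan2(y, x)=28.4359° ≈ 28.4°
Leg 3: φ1=1.0307583, φ2=0.4342903, Δφ=-0.5964680, Δλ=-2.3858721 rad; a=sin²(Δφ/2)+cosφ1·cosφ2·sin²(Δλ/2)=0.4892879700; c=2·atan2(√a, √(1-a))=1.549370627; dist=6371·c=9871.040 ≈ 9871.0 km; running total=33105.1 km
Leg 3 bearing: y=sinΔλ·cosφ2=-0.62214847, x=cosφ1·sinφ2-sinφ1·cosφ2·cosΔλ=0.78260609; θ=atan2(y, x)=-38.4837° <0 so +360° → 321.5163° ≈ 321.5°
Leg 4: φ1=0.4342903, φ2=0.1838635, Δφ=-0.2504268, Δλ=1.0320027 rad; a=sin²(Δφ/2)+cosφ1·cosφ2·sin²(Δλ/2)=0.2327240020; c=2·atan2(√a, √(1-a))=1.006818766; dist=6371·c=6414.442 ≈ 6414.4 km; running total=39519.5 km
Leg 4 bearing: y=sinΔλ·cosφ2=0.84386091, x=cosφ1·sinφ2-sinφ1·cosφ2·cosΔλ=-0.04639974; θ=atan2(y, x)=93.1472° ≈ 93.1°
Leg 5: φ1=0.1838635, φ2=-1.0065488, Δφ=-1.1904123, Δλ=-0.2262505 rad; a=sin²(Δφ/2)+cosφ1·cosφ2·sin²(Δλ/2)=0.3210612055; c=2·atan2(√a, √(1-a))=1.204802378; dist=6371·c=7675.796 ≈ 7675.8 km; running total=47195.3 km
Leg 5 bearing: y=sinΔλ·cosφ2=-0.11996465, x=cosφ1·sinφ2-sinφ1·cosφ2·cosΔλ=-0.92603030; θ=atan2(y, x)=-172.6186° <0 so +360° → 187.3814° ≈ 187.4°

Leg 1: dist=9560.4 km, bearing=252.7°
Leg 2: dist=13673.7 km, bearing=28.4°
Leg 3: dist=9871.0 km, bearing=321.5°
Leg 4: dist=6414.4 km, bearing=93.1°
Leg 5: dist=7675.8 km, bearing=187.4°
Total: 47195.3 km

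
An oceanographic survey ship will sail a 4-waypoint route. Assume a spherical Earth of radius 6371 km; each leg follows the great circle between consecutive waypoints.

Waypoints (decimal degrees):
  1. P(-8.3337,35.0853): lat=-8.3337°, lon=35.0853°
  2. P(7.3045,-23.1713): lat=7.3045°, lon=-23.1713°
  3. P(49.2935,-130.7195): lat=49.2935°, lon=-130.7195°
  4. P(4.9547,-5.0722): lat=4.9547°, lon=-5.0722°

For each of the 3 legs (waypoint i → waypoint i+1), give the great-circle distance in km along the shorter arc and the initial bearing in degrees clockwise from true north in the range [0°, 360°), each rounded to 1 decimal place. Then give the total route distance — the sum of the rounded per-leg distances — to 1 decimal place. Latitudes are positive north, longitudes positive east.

Leg 1: φ1=-0.1454505, φ2=0.1274876, Δφ=0.2729381, Δλ=-1.0167695 rad; a=sin²(Δφ/2)+cosφ1·cosφ2·sin²(Δλ/2)=0.2510459398; c=2·atan2(√a, √(1-a))=1.049611366; dist=6371·c=6687.074 ≈ 6687.1 km; running total=6687.1 km
Leg 1 bearing: y=sinΔλ·cosφ2=-0.84351128, x=cosφ1·sinφ2-sinφ1·cosφ2·cosΔλ=0.20143543; θ=atan2(y, x)=-76.5690° <0 so +360° → 283.4310° ≈ 283.4°
Leg 2: φ1=0.1274876, φ2=0.8603339, Δφ=0.7328463, Δλ=-1.8770702 rad; a=sin²(Δφ/2)+cosφ1·cosφ2·sin²(Δλ/2)=0.5493306465; c=2·atan2(√a, √(1-a))=1.669618387; dist=6371·c=10637.139 ≈ 10637.1 km; running total=17324.2 km
Leg 2 bearing: y=sinΔλ·cosφ2=-0.62183412, x=cosφ1·sinφ2-sinφ1·cosφ2·cosΔλ=0.77690944; θ=atan2(y, x)=-38.6736° <0 so +360° → 321.3264° ≈ 321.3°
Leg 3: φ1=0.8603339, φ2=0.0864758, Δφ=-0.7738580, Δλ=2.1929591 rad; a=sin²(Δφ/2)+cosφ1·cosφ2·sin²(Δλ/2)=0.6565983331; c=2·atan2(√a, √(1-a))=1.889353516; dist=6371·c=12037.071 ≈ 12037.1 km; running total=29361.3 km
Leg 3 bearing: y=sinΔλ·cosφ2=0.80958340, x=cosφ1·sinφ2-sinφ1·cosφ2·cosΔλ=0.49647011; θ=atan2(y, x)=58.4816° ≈ 58.5°

Leg 1: dist=6687.1 km, bearing=283.4°
Leg 2: dist=10637.1 km, bearing=321.3°
Leg 3: dist=12037.1 km, bearing=58.5°
Total: 29361.3 km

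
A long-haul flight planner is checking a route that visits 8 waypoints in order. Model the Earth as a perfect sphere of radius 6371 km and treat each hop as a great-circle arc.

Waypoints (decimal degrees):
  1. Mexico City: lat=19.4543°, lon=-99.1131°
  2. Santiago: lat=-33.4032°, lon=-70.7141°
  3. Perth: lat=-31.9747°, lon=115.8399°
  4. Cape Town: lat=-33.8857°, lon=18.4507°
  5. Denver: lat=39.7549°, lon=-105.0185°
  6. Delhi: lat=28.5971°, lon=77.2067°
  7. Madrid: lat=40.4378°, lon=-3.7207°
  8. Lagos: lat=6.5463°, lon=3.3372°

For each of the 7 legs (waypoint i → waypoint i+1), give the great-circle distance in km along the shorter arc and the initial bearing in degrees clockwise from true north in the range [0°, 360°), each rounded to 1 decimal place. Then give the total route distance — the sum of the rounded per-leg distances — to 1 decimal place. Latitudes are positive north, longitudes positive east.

Leg 1: dist=6604.8 km, bearing=152.5°
Leg 2: dist=12713.0 km, bearing=186.1°
Leg 3: dist=8694.3 km, bearing=237.3°
Leg 4: dist=15024.0 km, bearing=294.7°
Leg 5: dist=12411.2 km, bearing=357.9°
Leg 6: dist=7275.3 km, bearing=304.3°
Leg 7: dist=3833.5 km, bearing=167.5°
Total: 66556.1 km

Leg 1: φ1=0.3395416, φ2=-0.5829958, Δφ=-0.9225374, Δλ=0.4956561 rad; a=sin²(Δφ/2)+cosφ1·cosφ2·sin²(Δλ/2)=0.2454646423; c=2·atan2(√a, √(1-a))=1.036691535; dist=6371·c=6604.762 ≈ 6604.8 km; running total=6604.8 km
Leg 1 bearing: y=sinΔλ·cosφ2=0.39704641, x=cosφ1·sinφ2-sinφ1·cosφ2·cosΔλ=-0.76367608; θ=atan2(y, x)=152.5294° ≈ 152.5°
Leg 2: φ1=-0.5829958, φ2=-0.5580638, Δφ=0.0249320, Δλ=3.2559815 rad; a=sin²(Δφ/2)+cosφ1·cosφ2·sin²(Δλ/2)=0.7060017229; c=2·atan2(√a, √(1-a))=1.995448031; dist=6371·c=12712.999 ≈ 12713.0 km; running total=19317.8 km
Leg 2 bearing: y=sinΔλ·cosφ2=-0.09682255, x=cosφ1·sinφ2-sinφ1·cosφ2·cosΔλ=-0.90602348; θ=atan2(y, x)=-173.9002° <0 so +360° → 186.0998° ≈ 186.1°
Leg 3: φ1=-0.5580638, φ2=-0.5914170, Δφ=-0.0333532, Δλ=-1.6997622 rad; a=sin²(Δφ/2)+cosφ1·cosφ2·sin²(Δλ/2)=0.3976626353; c=2·atan2(√a, √(1-a))=1.364664937; dist=6371·c=8694.280 ≈ 8694.3 km; running total=28012.1 km
Leg 3 bearing: y=sinΔλ·cosφ2=-0.82325740, x=cosφ1·sinφ2-sinφ1·cosφ2·cosΔλ=-0.52948607; θ=atan2(y, x)=-122.7475° <0 so +360° → 237.2525° ≈ 237.3°
Leg 4: φ1=-0.5914170, φ2=0.6938539, Δφ=1.2852709, Δλ=-2.1549441 rad; a=sin²(Δφ/2)+cosφ1·cosφ2·sin²(Δλ/2)=0.8542567993; c=2·atan2(√a, √(1-a))=2.358186015; dist=6371·c=15024.003 ≈ 15024.0 km; running total=43036.1 km
Leg 4 bearing: y=sinΔλ·cosφ2=-0.64130871, x=cosφ1·sinφ2-sinφ1·cosφ2·cosΔλ=0.29450233; θ=atan2(y, x)=-65.3344° <0 so +360° → 294.6656° ≈ 294.7°
Leg 5: φ1=0.6938539, φ2=0.4991136, Δφ=-0.1947403, Δλ=3.1804297 rad; a=sin²(Δφ/2)+cosφ1·cosφ2·sin²(Δλ/2)=0.6841971787; c=2·atan2(√a, √(1-a))=1.948077644; dist=6371·c=12411.203 ≈ 12411.2 km; running total=55447.3 km
Leg 5 bearing: y=sinΔλ·cosφ2=-0.03409065, x=cosφ1·sinφ2-sinφ1·cosφ2·cosΔλ=0.92904436; θ=atan2(y, x)=-2.1015° <0 so +360° → 357.8985° ≈ 357.9°
Leg 6: φ1=0.4991136, φ2=0.7057728, Δφ=0.2066592, Δλ=-1.4124496 rad; a=sin²(Δφ/2)+cosφ1·cosφ2·sin²(Δλ/2)=0.2920817199; c=2·atan2(√a, √(1-a))=1.141933853; dist=6371·c=7275.261 ≈ 7275.3 km; running total=62722.6 km
Leg 6 bearing: y=sinΔλ·cosφ2=-0.75158855, x=cosφ1·sinφ2-sinφ1·cosφ2·cosΔλ=0.51204942; θ=atan2(y, x)=-55.7338° <0 so +360° → 304.2662° ≈ 304.3°
Leg 7: φ1=0.7057728, φ2=0.1142545, Δφ=-0.5915183, Δλ=0.1231836 rad; a=sin²(Δφ/2)+cosφ1·cosφ2·sin²(Δλ/2)=0.0878173504; c=2·atan2(√a, √(1-a))=0.601716308; dist=6371·c=3833.535 ≈ 3833.5 km; running total=66556.1 km
Leg 7 bearing: y=sinΔλ·cosφ2=0.12207117, x=cosφ1·sinφ2-sinφ1·cosφ2·cosΔλ=-0.55273907; θ=atan2(y, x)=167.5463° ≈ 167.5°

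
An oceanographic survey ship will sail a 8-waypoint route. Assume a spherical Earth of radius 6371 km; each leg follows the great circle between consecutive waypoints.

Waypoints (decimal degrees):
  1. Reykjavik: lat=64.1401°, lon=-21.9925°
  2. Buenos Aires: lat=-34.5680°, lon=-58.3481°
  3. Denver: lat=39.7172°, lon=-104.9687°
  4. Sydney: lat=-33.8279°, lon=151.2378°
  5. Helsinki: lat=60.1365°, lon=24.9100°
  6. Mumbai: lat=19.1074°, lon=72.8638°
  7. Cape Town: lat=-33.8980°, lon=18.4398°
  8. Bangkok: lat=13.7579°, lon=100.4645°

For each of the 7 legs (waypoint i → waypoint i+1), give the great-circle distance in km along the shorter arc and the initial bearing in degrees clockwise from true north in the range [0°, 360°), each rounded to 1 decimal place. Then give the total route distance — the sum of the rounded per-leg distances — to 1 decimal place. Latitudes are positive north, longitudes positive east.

Leg 1: φ1=1.1194559, φ2=-0.6033254, Δφ=-1.7227813, Δλ=-0.6345249 rad; a=sin²(Δφ/2)+cosφ1·cosφ2·sin²(Δλ/2)=0.6106556358; c=2·atan2(√a, √(1-a))=1.793955206; dist=6371·c=11429.289 ≈ 11429.3 km; running total=11429.3 km
Leg 1 bearing: y=sinΔλ·cosφ2=-0.48813903, x=cosφ1·sinφ2-sinφ1·cosφ2·cosΔλ=-0.84424026; θ=atan2(y, x)=-149.9635° <0 so +360° → 210.0365° ≈ 210.0°
Leg 2: φ1=-0.6033254, φ2=0.6931959, Δφ=1.2965213, Δλ=-0.8136830 rad; a=sin²(Δφ/2)+cosφ1·cosφ2·sin²(Δλ/2)=0.4637586318; c=2·atan2(√a, √(1-a))=1.498249972; dist=6371·c=9545.351 ≈ 9545.4 km; running total=20974.7 km
Leg 2 bearing: y=sinΔλ·cosφ2=-0.55907686, x=cosφ1·sinφ2-sinφ1·cosφ2·cosΔλ=0.82594147; θ=atan2(y, x)=-34.0939° <0 so +360° → 325.9061° ≈ 325.9°
Leg 3: φ1=0.6931959, φ2=-0.5904082, Δφ=-1.2836041, Δλ=4.4716470 rad; a=sin²(Δφ/2)+cosφ1·cosφ2·sin²(Δλ/2)=0.7540405648; c=2·atan2(√a, √(1-a))=2.103751796; dist=6371·c=13403.003 ≈ 13403.0 km; running total=34377.7 km
Leg 3 bearing: y=sinΔλ·cosφ2=-0.80675682, x=cosφ1·sinφ2-sinφ1·cosφ2·cosΔλ=-0.30165710; θ=atan2(y, x)=-110.5014° <0 so +360° → 249.4986° ≈ 249.5°
Leg 4: φ1=-0.5904082, φ2=1.0495799, Δφ=1.6399882, Δλ=-2.2048360 rad; a=sin²(Δφ/2)+cosφ1·cosφ2·sin²(Δλ/2)=0.8639106495; c=2·atan2(√a, √(1-a))=2.385935869; dist=6371·c=15200.797 ≈ 15200.8 km; running total=49578.5 km
Leg 4 bearing: y=sinΔλ·cosφ2=-0.40115713, x=cosφ1·sinφ2-sinφ1·cosφ2·cosΔλ=0.55619161; θ=atan2(y, x)=-35.8013° <0 so +360° → 324.1987° ≈ 324.2°
Leg 5: φ1=1.0495799, φ2=0.3334870, Δφ=-0.7160929, Δλ=0.8369517 rad; a=sin²(Δφ/2)+cosφ1·cosφ2·sin²(Δλ/2)=0.2005083744; c=2·atan2(√a, √(1-a))=0.928565549; dist=6371·c=5915.891 ≈ 5915.9 km; running total=55494.4 km
Leg 5 bearing: y=sinΔλ·cosφ2=0.70169243, x=cosφ1·sinφ2-sinφ1·cosφ2·cosΔλ=-0.38580668; θ=atan2(y, x)=118.8030° ≈ 118.8°
Leg 6: φ1=0.3334870, φ2=-0.5916317, Δφ=-0.9251188, Δλ=-0.9498780 rad; a=sin²(Δφ/2)+cosφ1·cosφ2·sin²(Δλ/2)=0.3631347110; c=2·atan2(√a, √(1-a))=1.293526704; dist=6371·c=8241.059 ≈ 8241.1 km; running total=63735.5 km
Leg 6 bearing: y=sinΔλ·cosφ2=-0.67510179, x=cosφ1·sinφ2-sinφ1·cosφ2·cosΔλ=-0.68506142; θ=atan2(y, x)=-135.4195° <0 so +360° → 224.5805° ≈ 224.6°
Leg 7: φ1=-0.5916317, φ2=0.2401207, Δφ=0.8317524, Δλ=1.4316011 rad; a=sin²(Δφ/2)+cosφ1·cosφ2·sin²(Δλ/2)=0.5103881698; c=2·atan2(√a, √(1-a))=1.591574161; dist=6371·c=10139.919 ≈ 10139.9 km; running total=73875.4 km
Leg 7 bearing: y=sinΔλ·cosφ2=0.96191476, x=cosφ1·sinφ2-sinφ1·cosφ2·cosΔλ=0.27255887; θ=atan2(y, x)=74.1799° ≈ 74.2°

Leg 1: dist=11429.3 km, bearing=210.0°
Leg 2: dist=9545.4 km, bearing=325.9°
Leg 3: dist=13403.0 km, bearing=249.5°
Leg 4: dist=15200.8 km, bearing=324.2°
Leg 5: dist=5915.9 km, bearing=118.8°
Leg 6: dist=8241.1 km, bearing=224.6°
Leg 7: dist=10139.9 km, bearing=74.2°
Total: 73875.4 km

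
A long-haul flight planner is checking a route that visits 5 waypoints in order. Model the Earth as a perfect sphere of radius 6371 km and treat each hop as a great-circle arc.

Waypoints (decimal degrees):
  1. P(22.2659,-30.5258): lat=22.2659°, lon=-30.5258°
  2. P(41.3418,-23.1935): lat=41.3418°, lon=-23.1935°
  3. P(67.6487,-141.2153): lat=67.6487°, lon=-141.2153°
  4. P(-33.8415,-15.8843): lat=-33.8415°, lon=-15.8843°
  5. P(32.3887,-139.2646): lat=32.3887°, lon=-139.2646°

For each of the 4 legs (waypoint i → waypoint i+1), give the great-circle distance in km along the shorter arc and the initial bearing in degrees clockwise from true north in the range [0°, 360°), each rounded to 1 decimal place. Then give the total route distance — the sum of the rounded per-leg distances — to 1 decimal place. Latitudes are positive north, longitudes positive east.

Leg 1: dist=2229.3 km, bearing=16.2°
Leg 2: dist=6841.2 km, bearing=337.5°
Leg 3: dist=14927.3 km, bearing=71.1°
Leg 4: dist=14808.1 km, bearing=284.8°
Total: 38805.9 km

Leg 1: φ1=0.3886133, φ2=0.7215505, Δφ=0.3329373, Δλ=0.1279728 rad; a=sin²(Δφ/2)+cosφ1·cosφ2·sin²(Δλ/2)=0.0302975806; c=2·atan2(√a, √(1-a))=0.349906298; dist=6371·c=2229.253 ≈ 2229.3 km; running total=2229.3 km
Leg 1 bearing: y=sinΔλ·cosφ2=0.09581768, x=cosφ1·sinφ2-sinφ1·cosφ2·cosΔλ=0.32914666; θ=atan2(y, x)=16.2308° ≈ 16.2°
Leg 2: φ1=0.7215505, φ2=1.1806925, Δφ=0.4591420, Δλ=-2.0598690 rad; a=sin²(Δφ/2)+cosφ1·cosφ2·sin²(Δλ/2)=0.2616064536; c=2·atan2(√a, √(1-a))=1.073800359; dist=6371·c=6841.182 ≈ 6841.2 km; running total=9070.5 km
Leg 2 bearing: y=sinΔλ·cosφ2=-0.33570324, x=cosφ1·sinφ2-sinφ1·cosφ2·cosΔλ=0.81238993; θ=atan2(y, x)=-22.4518° <0 so +360° → 337.5482° ≈ 337.5°
Leg 3: φ1=1.1806925, φ2=-0.5906456, Δφ=-1.7713381, Δλ=2.1874386 rad; a=sin²(Δφ/2)+cosφ1·cosφ2·sin²(Δλ/2)=0.8488586651; c=2·atan2(√a, √(1-a))=2.343002432; dist=6371·c=14927.268 ≈ 14927.3 km; running total=23997.8 km
Leg 3 bearing: y=sinΔλ·cosφ2=0.67760886, x=cosφ1·sinφ2-sinφ1·cosφ2·cosΔλ=0.23245810; θ=atan2(y, x)=71.0651° ≈ 71.1°
Leg 4: φ1=-0.5906456, φ2=0.5652895, Δφ=1.1559351, Δλ=-2.1533925 rad; a=sin²(Δφ/2)+cosφ1·cosφ2·sin²(Δλ/2)=0.8420987680; c=2·atan2(√a, √(1-a))=2.324299131; dist=6371·c=14808.110 ≈ 14808.1 km; running total=38805.9 km
Leg 4 bearing: y=sinΔλ·cosφ2=-0.70513336, x=cosφ1·sinφ2-sinφ1·cosφ2·cosΔλ=0.18617378; θ=atan2(y, x)=-75.2099° <0 so +360° → 284.7901° ≈ 284.8°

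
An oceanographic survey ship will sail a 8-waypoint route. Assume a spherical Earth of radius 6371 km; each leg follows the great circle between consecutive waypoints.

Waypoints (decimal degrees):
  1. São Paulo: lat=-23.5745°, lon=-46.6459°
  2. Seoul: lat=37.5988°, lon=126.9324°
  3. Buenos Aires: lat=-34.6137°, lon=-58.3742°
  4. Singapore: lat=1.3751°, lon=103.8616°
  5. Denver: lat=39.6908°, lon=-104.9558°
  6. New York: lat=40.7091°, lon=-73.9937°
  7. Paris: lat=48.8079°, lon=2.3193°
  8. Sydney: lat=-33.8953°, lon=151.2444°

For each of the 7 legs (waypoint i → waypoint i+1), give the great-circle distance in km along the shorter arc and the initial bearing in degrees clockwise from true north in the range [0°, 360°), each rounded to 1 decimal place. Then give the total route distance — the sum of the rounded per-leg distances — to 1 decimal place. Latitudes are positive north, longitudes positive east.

Leg 1: dist=18340.1 km, bearing=19.9°
Leg 2: dist=19434.3 km, bearing=56.7°
Leg 3: dist=15885.3 km, bearing=149.7°
Leg 4: dist=14588.8 km, bearing=29.5°
Leg 5: dist=2618.4 km, bearing=77.5°
Leg 6: dist=5836.4 km, bearing=53.8°
Leg 7: dist=16969.1 km, bearing=68.6°
Total: 93672.4 km

Leg 1: φ1=-0.4114526, φ2=0.6562229, Δφ=1.0676755, Δλ=3.0295128 rad; a=sin²(Δφ/2)+cosφ1·cosφ2·sin²(Δλ/2)=0.9828183652; c=2·atan2(√a, √(1-a))=2.878678603; dist=6371·c=18340.061 ≈ 18340.1 km; running total=18340.1 km
Leg 1 bearing: y=sinΔλ·cosφ2=0.08861530, x=cosφ1·sinφ2-sinφ1·cosφ2·cosΔλ=0.24432158; θ=atan2(y, x)=19.9357° ≈ 19.9°
Leg 2: φ1=0.6562229, φ2=-0.6041230, Δφ=-1.2603459, Δλ=-3.2342103 rad; a=sin²(Δφ/2)+cosφ1·cosφ2·sin²(Δλ/2)=0.9979241963; c=2·atan2(√a, √(1-a))=3.050439120; dist=6371·c=19434.348 ≈ 19434.3 km; running total=37774.4 km
Leg 2 bearing: y=sinΔλ·cosφ2=0.07611544, x=cosφ1·sinφ2-sinφ1·cosφ2·cosΔλ=0.04992413; θ=atan2(y, x)=56.7391° ≈ 56.7°
Leg 3: φ1=-0.6041230, φ2=0.0240000, Δφ=0.6281231, Δλ=2.8315489 rad; a=sin²(Δφ/2)+cosφ1·cosφ2·sin²(Δλ/2)=0.8985830207; c=2·atan2(√a, √(1-a))=2.493383043; dist=6371·c=15885.343 ≈ 15885.3 km; running total=53659.7 km
Leg 3 bearing: y=sinΔλ·cosφ2=0.30501246, x=cosφ1·sinφ2-sinφ1·cosφ2·cosΔλ=-0.52105057; θ=atan2(y, x)=149.6562° ≈ 149.7°
Leg 4: φ1=0.0240000, φ2=0.6927351, Δφ=0.6687351, Δλ=-3.6445512 rad; a=sin²(Δφ/2)+cosφ1·cosφ2·sin²(Δλ/2)=0.8293435310; c=2·atan2(√a, √(1-a))=2.289868791; dist=6371·c=14588.754 ≈ 14588.8 km; running total=68248.5 km
Leg 4 bearing: y=sinΔλ·cosφ2=0.37091524, x=cosφ1·sinφ2-sinφ1·cosφ2·cosΔλ=0.65463978; θ=atan2(y, x)=29.5356° ≈ 29.5°
Leg 5: φ1=0.6927351, φ2=0.7105078, Δφ=0.0177727, Δλ=0.5403906 rad; a=sin²(Δφ/2)+cosφ1·cosφ2·sin²(Δλ/2)=0.0416372617; c=2·atan2(√a, √(1-a))=0.410990685; dist=6371·c=2618.422 ≈ 2618.4 km; running total=70866.9 km
Leg 5 bearing: y=sinΔλ·cosφ2=0.38998481, x=cosφ1·sinφ2-sinφ1·cosφ2·cosΔλ=0.08675394; θ=atan2(y, x)=77.4585° ≈ 77.5°
Leg 6: φ1=0.7105078, φ2=0.8518586, Δφ=0.1413507, Δλ=1.3319131 rad; a=sin²(Δφ/2)+cosφ1·cosφ2·sin²(Δλ/2)=0.1955376902; c=2·atan2(√a, √(1-a))=0.916092144; dist=6371·c=5836.423 ≈ 5836.4 km; running total=76703.3 km
Leg 6 bearing: y=sinΔλ·cosφ2=0.63988374, x=cosφ1·sinφ2-sinφ1·cosφ2·cosΔλ=0.46878524; θ=atan2(y, x)=53.7731° ≈ 53.8°
Leg 7: φ1=0.8518586, φ2=-0.5915846, Δφ=-1.4434431, Δλ=2.5992333 rad; a=sin²(Δφ/2)+cosφ1·cosφ2·sin²(Δλ/2)=0.9439347513; c=2·atan2(√a, √(1-a))=2.663490047; dist=6371·c=16969.095 ≈ 16969.1 km; running total=93672.4 km
Leg 7 bearing: y=sinΔλ·cosφ2=0.42844123, x=cosφ1·sinφ2-sinφ1·cosφ2·cosΔλ=0.16770765; θ=atan2(y, x)=68.6228° ≈ 68.6°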